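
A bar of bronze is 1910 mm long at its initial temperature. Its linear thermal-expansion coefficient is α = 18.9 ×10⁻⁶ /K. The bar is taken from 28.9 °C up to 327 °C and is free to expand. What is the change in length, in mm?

ΔT = 327 − 28.9 = 298.1 K.
ΔL = α·L₀·ΔT = 18.9×10⁻⁶ × 1910 mm × 298.1 K = 10.8 mm.

10.8 mm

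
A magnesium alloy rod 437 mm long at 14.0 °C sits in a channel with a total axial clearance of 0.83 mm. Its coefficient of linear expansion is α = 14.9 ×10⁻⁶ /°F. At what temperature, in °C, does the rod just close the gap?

α = 14.9×10⁻⁶/°F × 9/5 = 26.8×10⁻⁶/K.
α·L₀·ΔT = 0.83 mm ⇒ ΔT = 0.83 / (26.8×10⁻⁶ × 437.0) = 70.82 K.
T = 14.0 + 70.82 = 84.82 °C.

84.8 °C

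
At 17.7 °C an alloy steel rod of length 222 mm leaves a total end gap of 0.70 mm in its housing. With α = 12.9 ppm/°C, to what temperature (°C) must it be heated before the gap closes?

262 °C

α·L₀·ΔT = 0.7 mm ⇒ ΔT = 0.7 / (12.9×10⁻⁶ × 222.0) = 244.4 K.
T = 17.7 + 244.4 = 262.1 °C.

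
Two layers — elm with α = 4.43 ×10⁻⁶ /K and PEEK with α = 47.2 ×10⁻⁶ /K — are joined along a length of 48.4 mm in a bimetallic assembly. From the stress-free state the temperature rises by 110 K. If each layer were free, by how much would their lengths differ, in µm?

228 µm

Δα = |4.43 − 47.2|×10⁻⁶/K = 42.8×10⁻⁶/K.
ΔL_mismatch = Δα·L·ΔT = 42.8×10⁻⁶ × 48.4 mm × 110.0 K = 228 µm.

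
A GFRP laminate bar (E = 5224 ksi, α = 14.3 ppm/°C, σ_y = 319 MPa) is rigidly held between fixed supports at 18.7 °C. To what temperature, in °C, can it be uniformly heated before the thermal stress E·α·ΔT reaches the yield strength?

E = 5224 ksi = 36.02 GPa.
E·α·ΔT = 319.0 MPa ⇒ ΔT = 319.0 / (36.02×10³ × 14.3×10⁻⁶) = 619.3 K.
T = 18.7 + 619.3 = 638.0 °C.

638 °C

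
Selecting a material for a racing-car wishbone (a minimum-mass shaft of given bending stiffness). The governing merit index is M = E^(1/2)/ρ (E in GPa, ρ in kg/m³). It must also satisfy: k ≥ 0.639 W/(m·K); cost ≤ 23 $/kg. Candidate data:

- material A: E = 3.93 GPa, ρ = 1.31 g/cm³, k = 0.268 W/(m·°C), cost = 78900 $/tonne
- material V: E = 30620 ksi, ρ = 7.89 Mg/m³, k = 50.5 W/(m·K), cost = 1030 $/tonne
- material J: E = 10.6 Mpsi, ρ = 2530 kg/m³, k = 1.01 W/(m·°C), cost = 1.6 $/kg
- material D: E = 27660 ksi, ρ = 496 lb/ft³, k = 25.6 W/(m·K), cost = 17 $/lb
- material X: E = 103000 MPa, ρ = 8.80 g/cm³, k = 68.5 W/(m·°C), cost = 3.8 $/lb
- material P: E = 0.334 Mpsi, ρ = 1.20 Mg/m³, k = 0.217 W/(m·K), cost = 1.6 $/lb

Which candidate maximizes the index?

material J

Screen on constraints: k ≥ 0.639 W/(m·K); cost ≤ 23 $/kg. Survivors: material V, material J, material X.
Convert each candidate to consistent units, then evaluate M:
  material V: E = 211.1 GPa, ρ = 7890 kg/m³
  material J: E = 73.08 GPa, ρ = 2530 kg/m³
  material X: E = 103.0 GPa, ρ = 8800 kg/m³
  material J: M = 3.38×10⁻³
  material V: M = 1.84×10⁻³
  material X: M = 1.15×10⁻³
The maximum is for material J.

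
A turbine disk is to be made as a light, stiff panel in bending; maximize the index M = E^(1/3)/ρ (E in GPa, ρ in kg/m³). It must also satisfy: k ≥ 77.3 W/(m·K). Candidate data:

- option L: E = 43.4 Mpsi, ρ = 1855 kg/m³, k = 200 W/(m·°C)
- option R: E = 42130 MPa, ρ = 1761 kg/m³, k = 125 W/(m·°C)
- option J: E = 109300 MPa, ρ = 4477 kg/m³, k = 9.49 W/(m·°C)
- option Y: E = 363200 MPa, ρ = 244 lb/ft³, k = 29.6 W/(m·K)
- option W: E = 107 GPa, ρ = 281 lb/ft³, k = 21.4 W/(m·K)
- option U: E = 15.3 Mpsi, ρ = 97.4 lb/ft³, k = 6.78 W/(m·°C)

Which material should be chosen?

option L

Screen on constraints: k ≥ 77.3 W/(m·K). Survivors: option L, option R.
Convert each candidate to consistent units, then evaluate M:
  option L: E = 299.2 GPa, ρ = 1855 kg/m³
  option R: E = 42.13 GPa, ρ = 1761 kg/m³
  option L: M = 3.61×10⁻³
  option R: M = 1.98×10⁻³
The maximum is for option L.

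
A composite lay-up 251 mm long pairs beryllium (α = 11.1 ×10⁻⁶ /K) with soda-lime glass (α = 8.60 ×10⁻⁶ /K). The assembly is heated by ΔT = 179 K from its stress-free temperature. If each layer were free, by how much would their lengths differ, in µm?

Δα = |11.1 − 8.60|×10⁻⁶/K = 2.50×10⁻⁶/K.
ΔL_mismatch = Δα·L·ΔT = 2.50×10⁻⁶ × 251.0 mm × 179.0 K = 112 µm.

112 µm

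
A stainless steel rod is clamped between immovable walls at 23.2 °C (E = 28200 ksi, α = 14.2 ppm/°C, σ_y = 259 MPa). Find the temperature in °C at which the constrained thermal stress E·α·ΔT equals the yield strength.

E = 28200 ksi = 194.4 GPa.
E·α·ΔT = 259.0 MPa ⇒ ΔT = 259.0 / (194.4×10³ × 14.2×10⁻⁶) = 93.81 K.
T = 23.2 + 93.81 = 117.0 °C.

117 °C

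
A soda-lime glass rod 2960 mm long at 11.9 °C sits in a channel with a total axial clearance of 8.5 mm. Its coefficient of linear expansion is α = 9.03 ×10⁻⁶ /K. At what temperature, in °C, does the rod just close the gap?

330 °C

α·L₀·ΔT = 8.5 mm ⇒ ΔT = 8.5 / (9.03×10⁻⁶ × 2960.0) = 318.0 K.
T = 11.9 + 318.0 = 329.9 °C.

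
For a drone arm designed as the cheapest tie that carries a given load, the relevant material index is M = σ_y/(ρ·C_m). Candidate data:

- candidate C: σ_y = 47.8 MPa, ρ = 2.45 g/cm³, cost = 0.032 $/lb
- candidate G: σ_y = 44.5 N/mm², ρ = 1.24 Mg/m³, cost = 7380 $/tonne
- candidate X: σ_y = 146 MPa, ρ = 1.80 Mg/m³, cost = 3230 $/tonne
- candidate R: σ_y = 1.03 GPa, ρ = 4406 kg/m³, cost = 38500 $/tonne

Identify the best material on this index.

candidate C

Convert each candidate to consistent units, then evaluate M:
  candidate C: σ_y = 47.80 MPa, ρ = 2450 kg/m³, cost = 0.07055 $/kg
  candidate G: σ_y = 44.50 MPa, ρ = 1240 kg/m³, cost = 7.380 $/kg
  candidate X: σ_y = 146.0 MPa, ρ = 1800 kg/m³, cost = 3.230 $/kg
  candidate R: σ_y = 1030 MPa, ρ = 4406 kg/m³, cost = 38.50 $/kg
  candidate C: M = 277 kN·m per $
  candidate X: M = 25.1 kN·m per $
  candidate R: M = 6.07 kN·m per $
  candidate G: M = 4.86 kN·m per $
The maximum is for candidate C.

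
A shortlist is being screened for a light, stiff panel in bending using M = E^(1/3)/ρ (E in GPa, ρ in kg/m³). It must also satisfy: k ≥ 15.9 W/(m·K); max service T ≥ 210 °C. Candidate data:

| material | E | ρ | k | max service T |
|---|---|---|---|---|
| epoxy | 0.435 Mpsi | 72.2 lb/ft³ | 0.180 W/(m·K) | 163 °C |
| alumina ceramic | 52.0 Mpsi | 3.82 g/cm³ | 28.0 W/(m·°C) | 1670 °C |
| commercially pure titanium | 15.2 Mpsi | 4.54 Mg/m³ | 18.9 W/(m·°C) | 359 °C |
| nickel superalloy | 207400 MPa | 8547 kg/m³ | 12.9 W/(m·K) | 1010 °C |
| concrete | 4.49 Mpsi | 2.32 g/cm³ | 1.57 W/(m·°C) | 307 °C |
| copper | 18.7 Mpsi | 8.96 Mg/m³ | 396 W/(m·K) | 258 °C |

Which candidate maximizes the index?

alumina ceramic

Screen on constraints: k ≥ 15.9 W/(m·K); max service T ≥ 210 °C. Survivors: alumina ceramic, commercially pure titanium, copper.
Normalizing units and computing the index:
  alumina ceramic: E = 358.5 GPa, ρ = 3820 kg/m³
  commercially pure titanium: E = 104.8 GPa, ρ = 4540 kg/m³
  copper: E = 128.9 GPa, ρ = 8960 kg/m³
  alumina ceramic: M = 1.86×10⁻³
  commercially pure titanium: M = 1.04×10⁻³
  copper: M = 0.564×10⁻³
Alumina ceramic has the largest M.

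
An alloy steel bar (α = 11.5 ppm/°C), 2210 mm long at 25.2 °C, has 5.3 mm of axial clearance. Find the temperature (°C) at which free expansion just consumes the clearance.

234 °C

α·L₀·ΔT = 5.3 mm ⇒ ΔT = 5.3 / (11.5×10⁻⁶ × 2210.0) = 208.5 K.
T = 25.2 + 208.5 = 233.7 °C.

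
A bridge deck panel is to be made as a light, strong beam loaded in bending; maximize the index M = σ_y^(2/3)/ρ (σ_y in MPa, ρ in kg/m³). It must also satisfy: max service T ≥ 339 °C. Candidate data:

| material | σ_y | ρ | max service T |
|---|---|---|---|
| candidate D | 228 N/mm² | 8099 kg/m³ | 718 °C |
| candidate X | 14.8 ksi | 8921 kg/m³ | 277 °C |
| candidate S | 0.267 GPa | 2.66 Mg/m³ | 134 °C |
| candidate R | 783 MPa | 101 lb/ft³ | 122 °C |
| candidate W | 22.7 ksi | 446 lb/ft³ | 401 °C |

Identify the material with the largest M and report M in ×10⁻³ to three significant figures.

Screen on constraints: max service T ≥ 339 °C. Survivors: candidate D, candidate W.
Putting every candidate on a common basis:
  candidate D: σ_y = 228.0 MPa, ρ = 8099 kg/m³
  candidate W: σ_y = 156.5 MPa, ρ = 7144 kg/m³
  candidate D: M = 4.61×10⁻³
  candidate W: M = 4.07×10⁻³
Highest index: candidate D.

candidate D, M = 4.61×10⁻³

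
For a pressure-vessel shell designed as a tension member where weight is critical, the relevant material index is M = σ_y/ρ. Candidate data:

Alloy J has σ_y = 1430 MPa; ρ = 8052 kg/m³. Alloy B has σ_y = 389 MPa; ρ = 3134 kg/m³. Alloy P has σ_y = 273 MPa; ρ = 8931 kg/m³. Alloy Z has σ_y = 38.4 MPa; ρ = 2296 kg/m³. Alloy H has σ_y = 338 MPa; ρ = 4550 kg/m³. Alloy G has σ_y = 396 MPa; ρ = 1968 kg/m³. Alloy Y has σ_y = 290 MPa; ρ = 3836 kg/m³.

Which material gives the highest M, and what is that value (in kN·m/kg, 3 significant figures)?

alloy G, M = 201 kN·m/kg

Computing M directly (units already consistent):
  alloy G: M = 201 kN·m/kg
  alloy J: M = 178 kN·m/kg
  alloy B: M = 124 kN·m/kg
  alloy Y: M = 75.6 kN·m/kg
  alloy H: M = 74.3 kN·m/kg
  alloy P: M = 30.6 kN·m/kg
  alloy Z: M = 16.7 kN·m/kg
Highest index: alloy G.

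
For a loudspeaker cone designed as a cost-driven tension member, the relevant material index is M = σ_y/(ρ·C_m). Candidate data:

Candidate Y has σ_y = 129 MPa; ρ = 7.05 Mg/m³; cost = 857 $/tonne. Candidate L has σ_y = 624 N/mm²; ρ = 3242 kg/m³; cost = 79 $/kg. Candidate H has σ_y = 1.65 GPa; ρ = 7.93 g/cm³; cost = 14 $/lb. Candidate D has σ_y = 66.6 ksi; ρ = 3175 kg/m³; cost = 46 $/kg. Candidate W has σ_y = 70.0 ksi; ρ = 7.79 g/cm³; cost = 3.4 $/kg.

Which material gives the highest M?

Convert each candidate to consistent units, then evaluate M:
  candidate Y: σ_y = 129.0 MPa, ρ = 7050 kg/m³, cost = 0.8570 $/kg
  candidate L: σ_y = 624.0 MPa, ρ = 3242 kg/m³, cost = 79.00 $/kg
  candidate H: σ_y = 1650 MPa, ρ = 7930 kg/m³, cost = 30.86 $/kg
  candidate D: σ_y = 459.2 MPa, ρ = 3175 kg/m³, cost = 46.00 $/kg
  candidate W: σ_y = 482.6 MPa, ρ = 7790 kg/m³, cost = 3.400 $/kg
  candidate Y: M = 21.4 kN·m per $
  candidate W: M = 18.2 kN·m per $
  candidate H: M = 6.74 kN·m per $
  candidate D: M = 3.14 kN·m per $
  candidate L: M = 2.44 kN·m per $
Candidate Y ranks first.

candidate Y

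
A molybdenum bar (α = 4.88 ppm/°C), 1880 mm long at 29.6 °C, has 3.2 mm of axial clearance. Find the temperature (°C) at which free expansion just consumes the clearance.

378 °C

α·L₀·ΔT = 3.2 mm ⇒ ΔT = 3.2 / (4.88×10⁻⁶ × 1880.0) = 348.8 K.
T = 29.6 + 348.8 = 378.4 °C.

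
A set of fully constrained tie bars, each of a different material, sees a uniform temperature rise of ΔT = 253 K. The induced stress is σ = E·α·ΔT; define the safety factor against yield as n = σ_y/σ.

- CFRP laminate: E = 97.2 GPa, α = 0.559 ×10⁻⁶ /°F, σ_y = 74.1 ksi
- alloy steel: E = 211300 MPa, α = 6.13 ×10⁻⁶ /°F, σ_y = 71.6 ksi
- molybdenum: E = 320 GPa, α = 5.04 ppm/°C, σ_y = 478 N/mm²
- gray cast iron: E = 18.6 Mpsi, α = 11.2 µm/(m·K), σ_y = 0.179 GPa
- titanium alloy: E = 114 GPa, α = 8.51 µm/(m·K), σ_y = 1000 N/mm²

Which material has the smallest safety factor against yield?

Converting E to GPa, α to ×10⁻⁶/K, σ_y to MPa, then σ and n for each:
  CFRP laminate: E = 97.20, α = 1.01, σ_y = 510.9 → σ = 24.7 MPa, n = 20.6
  alloy steel: E = 211.3, α = 11.0, σ_y = 493.7 → σ = 590 MPa, n = 0.837
  molybdenum: E = 320.0, α = 5.04, σ_y = 478.0 → σ = 408 MPa, n = 1.17
  gray cast iron: E = 128.2, α = 11.2, σ_y = 179.0 → σ = 363 MPa, n = 0.493
  titanium alloy: E = 114.0, α = 8.51, σ_y = 1000 → σ = 245 MPa, n = 4.07
Gray cast iron has the lowest safety factor, n = 0.493.

gray cast iron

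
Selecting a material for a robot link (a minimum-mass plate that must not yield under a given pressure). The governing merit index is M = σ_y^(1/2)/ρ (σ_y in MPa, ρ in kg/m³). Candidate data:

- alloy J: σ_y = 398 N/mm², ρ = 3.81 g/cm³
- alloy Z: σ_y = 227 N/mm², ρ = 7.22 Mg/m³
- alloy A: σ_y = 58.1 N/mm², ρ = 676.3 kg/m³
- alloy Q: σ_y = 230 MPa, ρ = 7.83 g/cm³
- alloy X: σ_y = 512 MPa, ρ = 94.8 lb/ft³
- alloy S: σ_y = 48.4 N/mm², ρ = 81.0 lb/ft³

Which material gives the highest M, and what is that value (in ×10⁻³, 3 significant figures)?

After converting to SI:
  alloy J: σ_y = 398.0 MPa, ρ = 3810 kg/m³
  alloy Z: σ_y = 227.0 MPa, ρ = 7220 kg/m³
  alloy A: σ_y = 58.10 MPa, ρ = 676.3 kg/m³
  alloy Q: σ_y = 230.0 MPa, ρ = 7830 kg/m³
  alloy X: σ_y = 512.0 MPa, ρ = 1519 kg/m³
  alloy S: σ_y = 48.40 MPa, ρ = 1297 kg/m³
  alloy X: M = 14.9×10⁻³
  alloy A: M = 11.3×10⁻³
  alloy S: M = 5.36×10⁻³
  alloy J: M = 5.24×10⁻³
  alloy Z: M = 2.09×10⁻³
  alloy Q: M = 1.94×10⁻³
Alloy X ranks first.

alloy X, M = 14.9×10⁻³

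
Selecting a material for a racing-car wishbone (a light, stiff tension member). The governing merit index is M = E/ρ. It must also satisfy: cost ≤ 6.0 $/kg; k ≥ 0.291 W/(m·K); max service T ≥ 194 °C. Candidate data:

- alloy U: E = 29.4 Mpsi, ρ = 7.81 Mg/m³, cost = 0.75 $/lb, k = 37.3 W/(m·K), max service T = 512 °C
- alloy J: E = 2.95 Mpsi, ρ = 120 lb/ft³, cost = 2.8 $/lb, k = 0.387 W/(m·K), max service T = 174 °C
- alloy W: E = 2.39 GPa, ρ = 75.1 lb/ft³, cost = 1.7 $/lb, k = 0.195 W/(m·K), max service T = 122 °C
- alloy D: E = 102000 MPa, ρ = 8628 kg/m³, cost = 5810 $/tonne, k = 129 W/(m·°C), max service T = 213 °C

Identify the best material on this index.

alloy U

Screen on constraints: cost ≤ 6.0 $/kg; k ≥ 0.291 W/(m·K); max service T ≥ 194 °C. Survivors: alloy U, alloy D.
Putting every candidate on a common basis:
  alloy U: E = 202.7 GPa, ρ = 7810 kg/m³
  alloy D: E = 102.0 GPa, ρ = 8628 kg/m³
  alloy U: M = 26.0 MN·m/kg
  alloy D: M = 11.8 MN·m/kg
The maximum is for alloy U.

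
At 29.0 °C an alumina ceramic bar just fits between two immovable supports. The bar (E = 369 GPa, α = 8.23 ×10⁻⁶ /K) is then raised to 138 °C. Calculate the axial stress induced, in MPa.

ΔT = 109.0 K. Constrained thermal stress σ = E·α·ΔT = 369.0×10³ MPa × 8.23×10⁻⁶ × 109.0 = 331 MPa (compressive).

331 MPa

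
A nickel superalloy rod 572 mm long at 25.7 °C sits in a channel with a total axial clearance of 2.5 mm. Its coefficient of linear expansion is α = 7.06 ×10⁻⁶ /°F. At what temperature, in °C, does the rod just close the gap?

370 °C

α = 7.06×10⁻⁶/°F × 9/5 = 12.7×10⁻⁶/K.
α·L₀·ΔT = 2.5 mm ⇒ ΔT = 2.5 / (12.7×10⁻⁶ × 572.0) = 343.9 K.
T = 25.7 + 343.9 = 369.6 °C.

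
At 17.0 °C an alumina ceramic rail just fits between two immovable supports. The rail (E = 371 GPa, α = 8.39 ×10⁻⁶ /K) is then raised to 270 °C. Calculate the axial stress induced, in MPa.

788 MPa

ΔT = 253.0 K. Constrained thermal stress σ = E·α·ΔT = 371.0×10³ MPa × 8.39×10⁻⁶ × 253.0 = 788 MPa (compressive).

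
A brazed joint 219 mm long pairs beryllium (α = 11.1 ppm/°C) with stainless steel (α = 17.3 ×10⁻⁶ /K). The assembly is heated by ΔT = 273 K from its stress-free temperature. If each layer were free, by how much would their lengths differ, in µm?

Δα = |11.1 − 17.3|×10⁻⁶/K = 6.20×10⁻⁶/K.
ΔL_mismatch = Δα·L·ΔT = 6.20×10⁻⁶ × 219.0 mm × 273.0 K = 371 µm.

371 µm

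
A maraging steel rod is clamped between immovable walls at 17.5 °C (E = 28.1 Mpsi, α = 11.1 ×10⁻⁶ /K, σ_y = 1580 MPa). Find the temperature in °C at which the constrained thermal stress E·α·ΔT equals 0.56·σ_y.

429 °C

E = 28.1 Mpsi = 193.7 GPa.
E·α·ΔT = 884.8 MPa ⇒ ΔT = 884.8 / (193.7×10³ × 11.1×10⁻⁶) = 411.4 K.
T = 17.5 + 411.4 = 428.9 °C.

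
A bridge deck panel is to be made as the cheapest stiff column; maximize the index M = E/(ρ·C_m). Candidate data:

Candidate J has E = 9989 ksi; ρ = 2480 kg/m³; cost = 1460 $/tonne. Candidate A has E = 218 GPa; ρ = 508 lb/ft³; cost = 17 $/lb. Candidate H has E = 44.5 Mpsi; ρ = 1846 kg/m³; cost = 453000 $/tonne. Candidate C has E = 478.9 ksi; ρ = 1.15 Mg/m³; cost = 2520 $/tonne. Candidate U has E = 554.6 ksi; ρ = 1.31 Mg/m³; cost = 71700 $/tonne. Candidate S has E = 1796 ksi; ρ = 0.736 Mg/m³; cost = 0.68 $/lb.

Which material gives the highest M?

Convert each candidate to consistent units, then evaluate M:
  candidate J: E = 68.87 GPa, ρ = 2480 kg/m³, cost = 1.460 $/kg
  candidate A: E = 218.0 GPa, ρ = 8137 kg/m³, cost = 37.48 $/kg
  candidate H: E = 306.8 GPa, ρ = 1846 kg/m³, cost = 453.0 $/kg
  candidate C: E = 3.302 GPa, ρ = 1150 kg/m³, cost = 2.520 $/kg
  candidate U: E = 3.824 GPa, ρ = 1310 kg/m³, cost = 71.70 $/kg
  candidate S: E = 12.38 GPa, ρ = 736.0 kg/m³, cost = 1.499 $/kg
  candidate J: M = 19.0 MN·m per $
  candidate S: M = 11.2 MN·m per $
  candidate C: M = 1.14 MN·m per $
  candidate A: M = 0.715 MN·m per $
  candidate H: M = 0.367 MN·m per $
  candidate U: M = 0.0407 MN·m per $
Highest index: candidate J.

candidate J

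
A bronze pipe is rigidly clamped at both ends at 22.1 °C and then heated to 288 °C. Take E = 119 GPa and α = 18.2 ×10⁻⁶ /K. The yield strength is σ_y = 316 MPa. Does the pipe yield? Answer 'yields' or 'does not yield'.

yields

ΔT = 265.9 K. Constrained thermal stress σ = E·α·ΔT = 119.0×10³ MPa × 18.2×10⁻⁶ × 265.9 = 576 MPa (compressive).
Compare to σ_y = 316 MPa: σ ≥ σ_y, so it yields.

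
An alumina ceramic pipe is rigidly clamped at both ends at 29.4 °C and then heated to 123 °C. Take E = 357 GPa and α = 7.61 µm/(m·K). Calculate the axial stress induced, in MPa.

ΔT = 93.60 K. Constrained thermal stress σ = E·α·ΔT = 357.0×10³ MPa × 7.61×10⁻⁶ × 93.60 = 254 MPa (compressive).

254 MPa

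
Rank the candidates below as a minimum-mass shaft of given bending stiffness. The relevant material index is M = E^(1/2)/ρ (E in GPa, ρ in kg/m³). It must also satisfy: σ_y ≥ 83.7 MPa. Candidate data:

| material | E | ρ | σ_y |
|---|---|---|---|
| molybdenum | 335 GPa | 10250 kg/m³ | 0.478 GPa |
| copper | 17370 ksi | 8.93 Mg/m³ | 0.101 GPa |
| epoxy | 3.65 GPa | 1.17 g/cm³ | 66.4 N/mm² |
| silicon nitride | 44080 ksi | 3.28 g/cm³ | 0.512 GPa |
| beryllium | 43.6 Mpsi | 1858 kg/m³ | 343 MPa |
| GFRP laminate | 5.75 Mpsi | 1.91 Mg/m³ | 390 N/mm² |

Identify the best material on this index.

Screen on constraints: σ_y ≥ 83.7 MPa. Survivors: molybdenum, copper, silicon nitride, beryllium, GFRP laminate.
Normalizing units and computing the index:
  molybdenum: E = 335.0 GPa, ρ = 10250 kg/m³
  copper: E = 119.8 GPa, ρ = 8930 kg/m³
  silicon nitride: E = 303.9 GPa, ρ = 3280 kg/m³
  beryllium: E = 300.6 GPa, ρ = 1858 kg/m³
  GFRP laminate: E = 39.64 GPa, ρ = 1910 kg/m³
  beryllium: M = 9.33×10⁻³
  silicon nitride: M = 5.32×10⁻³
  GFRP laminate: M = 3.30×10⁻³
  molybdenum: M = 1.79×10⁻³
  copper: M = 1.23×10⁻³
Beryllium has the largest M.

beryllium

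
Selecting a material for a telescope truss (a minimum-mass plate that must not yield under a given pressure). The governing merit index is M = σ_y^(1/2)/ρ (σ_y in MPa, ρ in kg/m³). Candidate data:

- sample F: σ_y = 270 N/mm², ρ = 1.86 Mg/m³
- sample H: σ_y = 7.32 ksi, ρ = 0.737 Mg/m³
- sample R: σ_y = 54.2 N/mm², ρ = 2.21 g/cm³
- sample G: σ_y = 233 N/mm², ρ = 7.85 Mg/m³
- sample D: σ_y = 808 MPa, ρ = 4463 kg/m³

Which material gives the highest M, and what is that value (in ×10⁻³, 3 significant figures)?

sample H, M = 9.64×10⁻³

After converting to SI:
  sample F: σ_y = 270.0 MPa, ρ = 1860 kg/m³
  sample H: σ_y = 50.47 MPa, ρ = 737.0 kg/m³
  sample R: σ_y = 54.20 MPa, ρ = 2210 kg/m³
  sample G: σ_y = 233.0 MPa, ρ = 7850 kg/m³
  sample D: σ_y = 808.0 MPa, ρ = 4463 kg/m³
  sample H: M = 9.64×10⁻³
  sample F: M = 8.83×10⁻³
  sample D: M = 6.37×10⁻³
  sample R: M = 3.33×10⁻³
  sample G: M = 1.94×10⁻³
Sample H ranks first.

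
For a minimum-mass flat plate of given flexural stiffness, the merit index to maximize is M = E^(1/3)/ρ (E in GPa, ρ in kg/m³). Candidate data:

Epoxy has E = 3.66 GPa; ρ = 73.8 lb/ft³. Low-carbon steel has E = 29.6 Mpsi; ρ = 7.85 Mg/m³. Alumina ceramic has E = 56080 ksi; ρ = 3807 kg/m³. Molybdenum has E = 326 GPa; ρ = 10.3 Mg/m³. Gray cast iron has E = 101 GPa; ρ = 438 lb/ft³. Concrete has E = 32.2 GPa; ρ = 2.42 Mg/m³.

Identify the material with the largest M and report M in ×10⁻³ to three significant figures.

Putting every candidate on a common basis:
  epoxy: E = 3.660 GPa, ρ = 1182 kg/m³
  low-carbon steel: E = 204.1 GPa, ρ = 7850 kg/m³
  alumina ceramic: E = 386.7 GPa, ρ = 3807 kg/m³
  molybdenum: E = 326.0 GPa, ρ = 10300 kg/m³
  gray cast iron: E = 101.0 GPa, ρ = 7016 kg/m³
  concrete: E = 32.20 GPa, ρ = 2420 kg/m³
  alumina ceramic: M = 1.91×10⁻³
  concrete: M = 1.31×10⁻³
  epoxy: M = 1.30×10⁻³
  low-carbon steel: M = 0.750×10⁻³
  molybdenum: M = 0.668×10⁻³
  gray cast iron: M = 0.664×10⁻³
The maximum is for alumina ceramic.

alumina ceramic, M = 1.91×10⁻³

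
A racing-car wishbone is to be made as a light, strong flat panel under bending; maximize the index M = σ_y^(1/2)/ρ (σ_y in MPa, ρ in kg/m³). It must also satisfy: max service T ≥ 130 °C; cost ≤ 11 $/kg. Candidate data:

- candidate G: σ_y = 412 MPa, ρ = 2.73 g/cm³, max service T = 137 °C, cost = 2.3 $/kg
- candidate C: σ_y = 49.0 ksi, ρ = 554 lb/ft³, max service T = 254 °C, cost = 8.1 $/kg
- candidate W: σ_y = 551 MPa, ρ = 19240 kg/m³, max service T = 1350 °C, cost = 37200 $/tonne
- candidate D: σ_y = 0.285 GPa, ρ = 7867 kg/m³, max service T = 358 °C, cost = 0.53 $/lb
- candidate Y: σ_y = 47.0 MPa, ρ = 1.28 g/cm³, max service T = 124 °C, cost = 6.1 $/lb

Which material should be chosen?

Screen on constraints: max service T ≥ 130 °C; cost ≤ 11 $/kg. Survivors: candidate G, candidate C, candidate D.
Putting every candidate on a common basis:
  candidate G: σ_y = 412.0 MPa, ρ = 2730 kg/m³
  candidate C: σ_y = 337.8 MPa, ρ = 8874 kg/m³
  candidate D: σ_y = 285.0 MPa, ρ = 7867 kg/m³
  candidate G: M = 7.44×10⁻³
  candidate D: M = 2.15×10⁻³
  candidate C: M = 2.07×10⁻³
Candidate G has the largest M.

candidate G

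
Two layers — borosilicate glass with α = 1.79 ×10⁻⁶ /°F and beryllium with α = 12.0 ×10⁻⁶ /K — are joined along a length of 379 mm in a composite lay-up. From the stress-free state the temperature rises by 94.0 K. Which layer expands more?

borosilicate glass: α = 1.79×10⁻⁶/°F × 9/5 = 3.22×10⁻⁶/K.
α(borosilicate glass) = 3.22×10⁻⁶/K vs α(beryllium) = 12.0×10⁻⁶/K.
Higher α expands more for the same ΔT: beryllium.

beryllium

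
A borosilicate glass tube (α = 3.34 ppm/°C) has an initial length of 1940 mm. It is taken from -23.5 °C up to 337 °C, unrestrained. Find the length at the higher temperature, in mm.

1942.3 mm

ΔT = 337 − (-23.5) = 360.5 K.
ΔL = α·L₀·ΔT = 3.34×10⁻⁶ × 1940 mm × 360.5 K = 2.34 mm.
L = L₀ + ΔL = 1940 + 2.34 = 1942.3 mm.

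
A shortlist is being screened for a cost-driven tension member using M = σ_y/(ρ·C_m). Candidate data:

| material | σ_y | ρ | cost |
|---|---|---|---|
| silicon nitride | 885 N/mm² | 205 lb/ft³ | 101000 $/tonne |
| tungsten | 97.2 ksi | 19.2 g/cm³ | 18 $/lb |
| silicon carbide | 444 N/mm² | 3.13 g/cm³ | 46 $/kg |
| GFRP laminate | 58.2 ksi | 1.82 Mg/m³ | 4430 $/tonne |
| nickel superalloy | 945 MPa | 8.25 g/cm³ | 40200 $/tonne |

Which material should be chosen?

After converting to SI:
  silicon nitride: σ_y = 885.0 MPa, ρ = 3284 kg/m³, cost = 101.0 $/kg
  tungsten: σ_y = 670.2 MPa, ρ = 19200 kg/m³, cost = 39.68 $/kg
  silicon carbide: σ_y = 444.0 MPa, ρ = 3130 kg/m³, cost = 46.00 $/kg
  GFRP laminate: σ_y = 401.3 MPa, ρ = 1820 kg/m³, cost = 4.430 $/kg
  nickel superalloy: σ_y = 945.0 MPa, ρ = 8250 kg/m³, cost = 40.20 $/kg
  GFRP laminate: M = 49.8 kN·m per $
  silicon carbide: M = 3.08 kN·m per $
  nickel superalloy: M = 2.85 kN·m per $
  silicon nitride: M = 2.67 kN·m per $
  tungsten: M = 0.880 kN·m per $
GFRP laminate has the largest M.

GFRP laminate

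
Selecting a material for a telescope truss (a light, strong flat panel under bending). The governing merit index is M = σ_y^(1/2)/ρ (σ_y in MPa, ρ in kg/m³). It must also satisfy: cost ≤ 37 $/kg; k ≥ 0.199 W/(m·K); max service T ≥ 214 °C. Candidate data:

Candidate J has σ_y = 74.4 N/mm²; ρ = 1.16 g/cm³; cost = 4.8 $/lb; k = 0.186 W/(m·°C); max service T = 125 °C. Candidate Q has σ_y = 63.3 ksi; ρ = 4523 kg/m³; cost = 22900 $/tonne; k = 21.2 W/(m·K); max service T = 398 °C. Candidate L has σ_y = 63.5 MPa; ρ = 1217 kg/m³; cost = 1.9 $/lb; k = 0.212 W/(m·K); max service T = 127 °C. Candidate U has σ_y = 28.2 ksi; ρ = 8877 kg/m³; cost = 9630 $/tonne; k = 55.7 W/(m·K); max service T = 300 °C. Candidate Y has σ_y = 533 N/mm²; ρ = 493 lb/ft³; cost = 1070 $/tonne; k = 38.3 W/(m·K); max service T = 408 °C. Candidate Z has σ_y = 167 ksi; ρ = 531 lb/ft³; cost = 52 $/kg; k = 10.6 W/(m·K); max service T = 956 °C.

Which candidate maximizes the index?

candidate Q

Screen on constraints: cost ≤ 37 $/kg; k ≥ 0.199 W/(m·K); max service T ≥ 214 °C. Survivors: candidate Q, candidate U, candidate Y.
After converting to SI:
  candidate Q: σ_y = 436.4 MPa, ρ = 4523 kg/m³
  candidate U: σ_y = 194.4 MPa, ρ = 8877 kg/m³
  candidate Y: σ_y = 533.0 MPa, ρ = 7897 kg/m³
  candidate Q: M = 4.62×10⁻³
  candidate Y: M = 2.92×10⁻³
  candidate U: M = 1.57×10⁻³
The maximum is for candidate Q.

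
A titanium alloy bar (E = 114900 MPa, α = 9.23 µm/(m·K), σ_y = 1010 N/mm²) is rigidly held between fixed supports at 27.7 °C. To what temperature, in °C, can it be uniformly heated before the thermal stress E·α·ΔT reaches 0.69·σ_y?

685 °C

E = 114900 MPa = 114.9 GPa.
σ_y = 1010 N/mm² = 1010 MPa.
E·α·ΔT = 696.9 MPa ⇒ ΔT = 696.9 / (114.9×10³ × 9.23×10⁻⁶) = 657.1 K.
T = 27.7 + 657.1 = 684.8 °C.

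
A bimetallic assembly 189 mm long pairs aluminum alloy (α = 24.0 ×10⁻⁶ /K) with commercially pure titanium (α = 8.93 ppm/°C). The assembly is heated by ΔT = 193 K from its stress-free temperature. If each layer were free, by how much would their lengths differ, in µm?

Δα = |24.0 − 8.93|×10⁻⁶/K = 15.1×10⁻⁶/K.
ΔL_mismatch = Δα·L·ΔT = 15.1×10⁻⁶ × 189.0 mm × 193.0 K = 550 µm.

550 µm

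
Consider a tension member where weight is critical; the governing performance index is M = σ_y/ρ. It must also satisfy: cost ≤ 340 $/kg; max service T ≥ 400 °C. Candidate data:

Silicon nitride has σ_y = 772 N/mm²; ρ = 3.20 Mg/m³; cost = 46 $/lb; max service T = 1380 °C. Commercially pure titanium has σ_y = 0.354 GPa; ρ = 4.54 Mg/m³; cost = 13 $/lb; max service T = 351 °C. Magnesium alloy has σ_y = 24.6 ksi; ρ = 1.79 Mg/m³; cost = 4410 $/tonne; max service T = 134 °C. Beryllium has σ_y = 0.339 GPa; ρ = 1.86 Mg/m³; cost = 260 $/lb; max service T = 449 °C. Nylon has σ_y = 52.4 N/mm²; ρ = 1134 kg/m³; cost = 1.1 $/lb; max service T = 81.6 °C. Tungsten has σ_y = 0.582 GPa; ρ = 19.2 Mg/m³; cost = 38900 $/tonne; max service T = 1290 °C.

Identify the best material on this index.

Screen on constraints: cost ≤ 340 $/kg; max service T ≥ 400 °C. Survivors: silicon nitride, tungsten.
In SI units:
  silicon nitride: σ_y = 772.0 MPa, ρ = 3200 kg/m³
  tungsten: σ_y = 582.0 MPa, ρ = 19200 kg/m³
  silicon nitride: M = 241 kN·m/kg
  tungsten: M = 30.3 kN·m/kg
Highest index: silicon nitride.

silicon nitride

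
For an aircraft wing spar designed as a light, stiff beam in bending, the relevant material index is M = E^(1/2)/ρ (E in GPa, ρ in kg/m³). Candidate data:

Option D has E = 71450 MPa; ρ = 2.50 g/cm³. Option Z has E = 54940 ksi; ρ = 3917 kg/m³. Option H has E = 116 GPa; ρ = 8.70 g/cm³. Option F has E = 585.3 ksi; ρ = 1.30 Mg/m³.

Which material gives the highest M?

option Z

In SI units:
  option D: E = 71.45 GPa, ρ = 2500 kg/m³
  option Z: E = 378.8 GPa, ρ = 3917 kg/m³
  option H: E = 116.0 GPa, ρ = 8700 kg/m³
  option F: E = 4.036 GPa, ρ = 1300 kg/m³
  option Z: M = 4.97×10⁻³
  option D: M = 3.38×10⁻³
  option F: M = 1.55×10⁻³
  option H: M = 1.24×10⁻³
Option Z has the largest M.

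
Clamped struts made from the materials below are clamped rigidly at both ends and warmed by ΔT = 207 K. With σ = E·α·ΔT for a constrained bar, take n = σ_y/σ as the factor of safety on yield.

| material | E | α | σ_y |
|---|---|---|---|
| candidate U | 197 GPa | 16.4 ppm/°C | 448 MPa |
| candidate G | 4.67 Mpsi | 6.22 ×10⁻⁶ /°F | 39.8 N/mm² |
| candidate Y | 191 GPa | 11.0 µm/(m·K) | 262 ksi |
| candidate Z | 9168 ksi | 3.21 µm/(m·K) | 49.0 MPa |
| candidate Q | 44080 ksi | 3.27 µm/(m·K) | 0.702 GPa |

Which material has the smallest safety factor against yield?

candidate G

With everything in SI (GPa, ×10⁻⁶/K, MPa):
  candidate U: E = 197.0, α = 16.4, σ_y = 448.0 → σ = 669 MPa, n = 0.670
  candidate G: E = 32.20, α = 11.2, σ_y = 39.80 → σ = 74.6 MPa, n = 0.533
  candidate Y: E = 191.0, α = 11.0, σ_y = 1806 → σ = 435 MPa, n = 4.15
  candidate Z: E = 63.21, α = 3.21, σ_y = 49.00 → σ = 42.0 MPa, n = 1.17
  candidate Q: E = 303.9, α = 3.27, σ_y = 702.0 → σ = 206 MPa, n = 3.41
Smallest n: candidate G with n = 0.533.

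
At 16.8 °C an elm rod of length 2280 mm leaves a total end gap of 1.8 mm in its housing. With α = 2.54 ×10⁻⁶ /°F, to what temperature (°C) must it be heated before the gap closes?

189 °C

α = 2.54×10⁻⁶/°F × 9/5 = 4.57×10⁻⁶/K.
α·L₀·ΔT = 1.8 mm ⇒ ΔT = 1.8 / (4.57×10⁻⁶ × 2280.0) = 172.7 K.
T = 16.8 + 172.7 = 189.5 °C.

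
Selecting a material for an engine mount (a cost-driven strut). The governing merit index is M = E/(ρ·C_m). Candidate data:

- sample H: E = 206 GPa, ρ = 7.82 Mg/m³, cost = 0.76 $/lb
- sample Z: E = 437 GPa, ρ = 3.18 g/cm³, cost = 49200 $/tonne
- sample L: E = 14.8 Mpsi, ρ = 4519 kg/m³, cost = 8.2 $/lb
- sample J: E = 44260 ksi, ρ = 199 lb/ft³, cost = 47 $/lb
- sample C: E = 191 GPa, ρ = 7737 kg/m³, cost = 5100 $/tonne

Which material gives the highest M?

After converting to SI:
  sample H: E = 206.0 GPa, ρ = 7820 kg/m³, cost = 1.675 $/kg
  sample Z: E = 437.0 GPa, ρ = 3180 kg/m³, cost = 49.20 $/kg
  sample L: E = 102.0 GPa, ρ = 4519 kg/m³, cost = 18.08 $/kg
  sample J: E = 305.2 GPa, ρ = 3188 kg/m³, cost = 103.6 $/kg
  sample C: E = 191.0 GPa, ρ = 7737 kg/m³, cost = 5.100 $/kg
  sample H: M = 15.7 MN·m per $
  sample C: M = 4.84 MN·m per $
  sample Z: M = 2.79 MN·m per $
  sample L: M = 1.25 MN·m per $
  sample J: M = 0.924 MN·m per $
Highest index: sample H.

sample H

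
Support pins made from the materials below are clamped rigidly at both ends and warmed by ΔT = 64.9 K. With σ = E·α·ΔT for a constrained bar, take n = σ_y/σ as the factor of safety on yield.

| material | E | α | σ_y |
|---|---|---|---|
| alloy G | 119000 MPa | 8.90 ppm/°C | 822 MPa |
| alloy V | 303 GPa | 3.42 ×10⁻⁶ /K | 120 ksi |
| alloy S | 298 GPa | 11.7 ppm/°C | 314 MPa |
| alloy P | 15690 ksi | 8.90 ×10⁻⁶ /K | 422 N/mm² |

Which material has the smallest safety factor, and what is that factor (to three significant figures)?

alloy S, n = 1.39

Per material, after unit conversion:
  alloy G: E = 119.0, α = 8.90, σ_y = 822.0 → σ = 68.7 MPa, n = 12.0
  alloy V: E = 303.0, α = 3.42, σ_y = 827.4 → σ = 67.3 MPa, n = 12.3
  alloy S: E = 298.0, α = 11.7, σ_y = 314.0 → σ = 226 MPa, n = 1.39
  alloy P: E = 108.2, α = 8.90, σ_y = 422.0 → σ = 62.5 MPa, n = 6.75
The minimum is alloy S at n = 1.39.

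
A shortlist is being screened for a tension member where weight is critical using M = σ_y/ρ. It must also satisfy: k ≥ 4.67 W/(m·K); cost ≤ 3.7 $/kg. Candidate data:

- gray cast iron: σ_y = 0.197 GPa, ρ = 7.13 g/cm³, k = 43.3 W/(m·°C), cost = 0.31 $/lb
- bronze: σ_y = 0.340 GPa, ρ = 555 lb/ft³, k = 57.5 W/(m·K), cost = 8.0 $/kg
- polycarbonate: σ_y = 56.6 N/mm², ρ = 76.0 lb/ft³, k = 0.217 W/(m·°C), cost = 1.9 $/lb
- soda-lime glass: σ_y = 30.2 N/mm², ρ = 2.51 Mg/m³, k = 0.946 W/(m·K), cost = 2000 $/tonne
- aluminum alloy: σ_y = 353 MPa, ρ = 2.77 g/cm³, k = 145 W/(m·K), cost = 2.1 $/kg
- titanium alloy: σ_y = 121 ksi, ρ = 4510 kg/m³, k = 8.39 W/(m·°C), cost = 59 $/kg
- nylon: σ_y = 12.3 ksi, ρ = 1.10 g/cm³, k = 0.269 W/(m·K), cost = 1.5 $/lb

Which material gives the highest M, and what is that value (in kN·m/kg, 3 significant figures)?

Screen on constraints: k ≥ 4.67 W/(m·K); cost ≤ 3.7 $/kg. Survivors: gray cast iron, aluminum alloy.
Putting every candidate on a common basis:
  gray cast iron: σ_y = 197.0 MPa, ρ = 7130 kg/m³
  aluminum alloy: σ_y = 353.0 MPa, ρ = 2770 kg/m³
  aluminum alloy: M = 127 kN·m/kg
  gray cast iron: M = 27.6 kN·m/kg
Highest index: aluminum alloy.

aluminum alloy, M = 127 kN·m/kg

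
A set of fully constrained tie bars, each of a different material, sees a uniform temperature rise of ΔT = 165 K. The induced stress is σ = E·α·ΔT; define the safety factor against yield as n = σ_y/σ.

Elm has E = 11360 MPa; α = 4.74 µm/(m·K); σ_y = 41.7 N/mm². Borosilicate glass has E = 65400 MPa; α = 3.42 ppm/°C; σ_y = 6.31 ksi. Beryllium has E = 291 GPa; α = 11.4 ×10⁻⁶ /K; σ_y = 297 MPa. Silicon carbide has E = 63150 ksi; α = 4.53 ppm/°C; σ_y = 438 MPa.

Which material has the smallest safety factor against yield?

beryllium

In consistent units (E in GPa, α in ×10⁻⁶/K, σ_y in MPa):
  elm: E = 11.36, α = 4.74, σ_y = 41.70 → σ = 8.88 MPa, n = 4.69
  borosilicate glass: E = 65.40, α = 3.42, σ_y = 43.51 → σ = 36.9 MPa, n = 1.18
  beryllium: E = 291.0, α = 11.4, σ_y = 297.0 → σ = 547 MPa, n = 0.543
  silicon carbide: E = 435.4, α = 4.53, σ_y = 438.0 → σ = 325 MPa, n = 1.35
Beryllium has the lowest safety factor, n = 0.543.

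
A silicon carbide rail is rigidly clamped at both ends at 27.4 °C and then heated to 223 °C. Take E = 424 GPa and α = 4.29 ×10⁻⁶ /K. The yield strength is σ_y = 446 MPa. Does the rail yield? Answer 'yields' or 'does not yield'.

ΔT = 195.6 K. Constrained thermal stress σ = E·α·ΔT = 424.0×10³ MPa × 4.29×10⁻⁶ × 195.6 = 356 MPa (compressive).
Compare to σ_y = 446 MPa: σ < σ_y, so it does not yield.

does not yield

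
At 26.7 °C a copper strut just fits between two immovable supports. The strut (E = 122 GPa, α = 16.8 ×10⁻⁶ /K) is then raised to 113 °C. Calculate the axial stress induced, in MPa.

ΔT = 86.30 K. Constrained thermal stress σ = E·α·ΔT = 122.0×10³ MPa × 16.8×10⁻⁶ × 86.30 = 177 MPa (compressive).

177 MPa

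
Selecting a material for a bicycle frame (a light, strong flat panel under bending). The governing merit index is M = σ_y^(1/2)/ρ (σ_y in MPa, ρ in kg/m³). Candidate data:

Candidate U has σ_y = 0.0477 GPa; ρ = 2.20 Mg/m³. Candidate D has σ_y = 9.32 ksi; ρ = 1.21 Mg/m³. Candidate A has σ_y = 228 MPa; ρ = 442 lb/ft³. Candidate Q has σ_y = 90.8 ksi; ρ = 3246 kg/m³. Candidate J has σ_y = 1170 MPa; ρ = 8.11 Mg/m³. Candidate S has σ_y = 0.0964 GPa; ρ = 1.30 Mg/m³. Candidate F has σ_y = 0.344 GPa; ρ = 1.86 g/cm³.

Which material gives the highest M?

candidate F

Normalizing units and computing the index:
  candidate U: σ_y = 47.70 MPa, ρ = 2200 kg/m³
  candidate D: σ_y = 64.26 MPa, ρ = 1210 kg/m³
  candidate A: σ_y = 228.0 MPa, ρ = 7080 kg/m³
  candidate Q: σ_y = 626.0 MPa, ρ = 3246 kg/m³
  candidate J: σ_y = 1170 MPa, ρ = 8110 kg/m³
  candidate S: σ_y = 96.40 MPa, ρ = 1300 kg/m³
  candidate F: σ_y = 344.0 MPa, ρ = 1860 kg/m³
  candidate F: M = 9.97×10⁻³
  candidate Q: M = 7.71×10⁻³
  candidate S: M = 7.55×10⁻³
  candidate D: M = 6.62×10⁻³
  candidate J: M = 4.22×10⁻³
  candidate U: M = 3.14×10⁻³
  candidate A: M = 2.13×10⁻³
Highest index: candidate F.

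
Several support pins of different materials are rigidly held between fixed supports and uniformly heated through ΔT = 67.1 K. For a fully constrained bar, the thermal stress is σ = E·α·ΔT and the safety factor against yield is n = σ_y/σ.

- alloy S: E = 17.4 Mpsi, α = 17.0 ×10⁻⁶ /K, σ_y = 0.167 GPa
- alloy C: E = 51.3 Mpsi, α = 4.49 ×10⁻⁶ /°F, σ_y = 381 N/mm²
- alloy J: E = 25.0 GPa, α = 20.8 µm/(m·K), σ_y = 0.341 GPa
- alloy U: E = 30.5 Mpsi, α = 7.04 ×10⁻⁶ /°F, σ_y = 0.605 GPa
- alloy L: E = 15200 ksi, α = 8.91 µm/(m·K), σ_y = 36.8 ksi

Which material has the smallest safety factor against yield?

With everything in SI (GPa, ×10⁻⁶/K, MPa):
  alloy S: E = 120.0, α = 17.0, σ_y = 167.0 → σ = 137 MPa, n = 1.22
  alloy C: E = 353.7, α = 8.08, σ_y = 381.0 → σ = 192 MPa, n = 1.99
  alloy J: E = 25.00, α = 20.8, σ_y = 341.0 → σ = 34.9 MPa, n = 9.77
  alloy U: E = 210.3, α = 12.7, σ_y = 605.0 → σ = 179 MPa, n = 3.38
  alloy L: E = 104.8, α = 8.91, σ_y = 253.7 → σ = 62.7 MPa, n = 4.05
Smallest n: alloy S with n = 1.22.

alloy S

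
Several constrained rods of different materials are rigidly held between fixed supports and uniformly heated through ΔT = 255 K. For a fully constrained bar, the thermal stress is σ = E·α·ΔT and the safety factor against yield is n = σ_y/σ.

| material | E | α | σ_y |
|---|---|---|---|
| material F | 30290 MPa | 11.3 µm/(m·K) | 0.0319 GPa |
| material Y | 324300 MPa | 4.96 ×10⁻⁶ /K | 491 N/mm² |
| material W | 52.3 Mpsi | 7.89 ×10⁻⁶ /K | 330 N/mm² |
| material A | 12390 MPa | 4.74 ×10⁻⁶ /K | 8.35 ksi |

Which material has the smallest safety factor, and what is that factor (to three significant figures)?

material F, n = 0.365

Per material, after unit conversion:
  material F: E = 30.29, α = 11.3, σ_y = 31.90 → σ = 87.3 MPa, n = 0.365
  material Y: E = 324.3, α = 4.96, σ_y = 491.0 → σ = 410 MPa, n = 1.20
  material W: E = 360.6, α = 7.89, σ_y = 330.0 → σ = 726 MPa, n = 0.455
  material A: E = 12.39, α = 4.74, σ_y = 57.57 → σ = 15.0 MPa, n = 3.84
Material F has the lowest safety factor, n = 0.365.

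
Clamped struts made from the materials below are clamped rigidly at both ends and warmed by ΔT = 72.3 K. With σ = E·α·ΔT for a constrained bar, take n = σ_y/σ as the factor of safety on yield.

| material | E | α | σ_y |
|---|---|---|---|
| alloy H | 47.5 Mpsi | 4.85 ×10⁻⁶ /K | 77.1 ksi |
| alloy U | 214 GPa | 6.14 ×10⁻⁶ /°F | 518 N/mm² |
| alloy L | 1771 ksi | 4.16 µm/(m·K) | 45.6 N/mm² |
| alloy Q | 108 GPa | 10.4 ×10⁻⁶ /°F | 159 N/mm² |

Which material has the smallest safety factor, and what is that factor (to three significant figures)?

alloy Q, n = 1.09

With everything in SI (GPa, ×10⁻⁶/K, MPa):
  alloy H: E = 327.5, α = 4.85, σ_y = 531.6 → σ = 115 MPa, n = 4.63
  alloy U: E = 214.0, α = 11.1, σ_y = 518.0 → σ = 171 MPa, n = 3.03
  alloy L: E = 12.21, α = 4.16, σ_y = 45.60 → σ = 3.67 MPa, n = 12.4
  alloy Q: E = 108.0, α = 18.7, σ_y = 159.0 → σ = 146 MPa, n = 1.09
Smallest n: alloy Q with n = 1.09.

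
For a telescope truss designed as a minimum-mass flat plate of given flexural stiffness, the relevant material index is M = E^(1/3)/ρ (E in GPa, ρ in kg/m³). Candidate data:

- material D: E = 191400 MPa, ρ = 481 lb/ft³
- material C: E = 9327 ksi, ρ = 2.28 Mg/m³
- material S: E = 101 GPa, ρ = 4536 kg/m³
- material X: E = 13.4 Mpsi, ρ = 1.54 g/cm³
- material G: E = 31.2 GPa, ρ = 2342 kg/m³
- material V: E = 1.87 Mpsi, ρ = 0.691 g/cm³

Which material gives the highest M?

Normalizing units and computing the index:
  material D: E = 191.4 GPa, ρ = 7705 kg/m³
  material C: E = 64.31 GPa, ρ = 2280 kg/m³
  material S: E = 101.0 GPa, ρ = 4536 kg/m³
  material X: E = 92.39 GPa, ρ = 1540 kg/m³
  material G: E = 31.20 GPa, ρ = 2342 kg/m³
  material V: E = 12.89 GPa, ρ = 691.0 kg/m³
  material V: M = 3.39×10⁻³
  material X: M = 2.94×10⁻³
  material C: M = 1.76×10⁻³
  material G: M = 1.34×10⁻³
  material S: M = 1.03×10⁻³
  material D: M = 0.748×10⁻³
Material V has the largest M.

material V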